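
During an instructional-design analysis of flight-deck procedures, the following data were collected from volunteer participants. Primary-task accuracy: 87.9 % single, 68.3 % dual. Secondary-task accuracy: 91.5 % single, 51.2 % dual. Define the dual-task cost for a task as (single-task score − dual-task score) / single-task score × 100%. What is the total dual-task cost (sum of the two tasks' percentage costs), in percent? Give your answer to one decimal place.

Primary cost = (87.9 − 68.3) / 87.9 × 100% = 22.2981%.
Secondary cost = (91.5 − 51.2) / 91.5 × 100% = 44.0437%.
Total = 22.2981% + 44.0437% = 66.3418% ≈ 66.3%.

66.3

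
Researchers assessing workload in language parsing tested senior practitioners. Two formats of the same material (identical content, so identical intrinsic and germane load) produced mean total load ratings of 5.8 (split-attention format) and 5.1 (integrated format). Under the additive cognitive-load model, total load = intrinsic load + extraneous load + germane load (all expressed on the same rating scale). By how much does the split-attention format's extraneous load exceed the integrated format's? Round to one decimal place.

0.7

Intrinsic and germane load are equal across formats, so the difference in total load equals the difference in extraneous load.
Extraneous-load difference = 5.8 − 5.1 = 0.7.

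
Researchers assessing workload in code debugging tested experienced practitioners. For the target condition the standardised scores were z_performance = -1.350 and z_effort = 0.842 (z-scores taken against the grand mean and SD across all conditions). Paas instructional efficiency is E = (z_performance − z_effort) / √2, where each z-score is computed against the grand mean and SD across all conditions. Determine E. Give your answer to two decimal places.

z_P − z_E = -1.350 − 0.842 = -2.1920.
E = -2.1920 / √2 = -2.1920 / 1.41421 = -1.5500 ≈ -1.55.

-1.55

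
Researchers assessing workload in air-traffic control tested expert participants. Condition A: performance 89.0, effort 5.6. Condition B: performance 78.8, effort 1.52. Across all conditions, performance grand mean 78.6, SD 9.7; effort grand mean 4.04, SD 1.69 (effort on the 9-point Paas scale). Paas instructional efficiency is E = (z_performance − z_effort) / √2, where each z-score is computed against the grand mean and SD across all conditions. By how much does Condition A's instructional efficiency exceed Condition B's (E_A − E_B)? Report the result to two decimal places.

-0.96

Condition A: z_P = (89.0 − 78.6)/9.7 = 1.0722; z_E = (5.6 − 4.04)/1.69 = 0.9231; E_A = (1.0722 − 0.9231)/√2 = 0.1054.
Condition B: z_P = (78.8 − 78.6)/9.7 = 0.0206; z_E = (1.52 − 4.04)/1.69 = -1.4911; E_B = (0.0206 − (-1.4911))/√2 = 1.0689.
E_A − E_B = 0.1054 − 1.0689 = -0.9635 ≈ -0.96.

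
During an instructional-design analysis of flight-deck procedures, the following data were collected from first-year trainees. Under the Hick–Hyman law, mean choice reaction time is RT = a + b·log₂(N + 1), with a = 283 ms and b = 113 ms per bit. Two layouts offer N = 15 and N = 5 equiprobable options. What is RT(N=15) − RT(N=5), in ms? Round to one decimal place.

RT(15) = 283 + 113·log₂(16) = 283 + 113·4.0000 = 735.0000 ms.
RT(5) = 283 + 113·log₂(6) = 283 + 113·2.5850 = 575.1050 ms.
Difference = 735.0000 − 575.1050 = 159.8950 ≈ 159.9 ms.

159.9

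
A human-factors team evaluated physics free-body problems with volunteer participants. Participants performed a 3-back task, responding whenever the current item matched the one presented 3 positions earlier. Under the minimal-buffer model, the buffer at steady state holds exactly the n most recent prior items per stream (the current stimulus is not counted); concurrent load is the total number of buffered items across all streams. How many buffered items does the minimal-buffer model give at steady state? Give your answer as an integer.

The buffer holds the 3 most recent prior items.
Steady-state concurrent load = 3 items.

3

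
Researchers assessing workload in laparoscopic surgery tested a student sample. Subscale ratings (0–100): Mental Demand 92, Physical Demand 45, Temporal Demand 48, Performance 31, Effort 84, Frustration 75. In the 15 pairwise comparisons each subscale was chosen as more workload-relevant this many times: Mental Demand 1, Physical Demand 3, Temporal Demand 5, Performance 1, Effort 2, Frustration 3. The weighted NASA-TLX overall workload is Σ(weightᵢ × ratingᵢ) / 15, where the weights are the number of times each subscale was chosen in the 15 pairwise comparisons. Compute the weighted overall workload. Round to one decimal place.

59.4

The tallies are the weights (they sum to 15).
Weighted sum = 1·92 + 3·45 + 5·48 + 1·31 + 2·84 + 3·75
            = 92 + 135 + 240 + 31 + 168 + 225 = 891.
Overall workload = 891 / 15 = 59.4000 ≈ 59.4.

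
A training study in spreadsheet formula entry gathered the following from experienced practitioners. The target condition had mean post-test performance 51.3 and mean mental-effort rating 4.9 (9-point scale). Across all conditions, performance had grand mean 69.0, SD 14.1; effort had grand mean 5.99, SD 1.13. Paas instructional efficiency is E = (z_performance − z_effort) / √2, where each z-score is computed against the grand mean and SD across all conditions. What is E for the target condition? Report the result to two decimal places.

-0.21

z_performance = (51.3 − 69.0) / 14.1 = -17.7000 / 14.1 = -1.2553.
z_effort = (4.9 − 5.99) / 1.13 = -1.0900 / 1.13 = -0.9646.
z_P − z_E = -1.2553 − (-0.9646) = -0.2907.
E = -0.2907 / √2 = -0.2907 / 1.41421 = -0.2056 ≈ -0.21.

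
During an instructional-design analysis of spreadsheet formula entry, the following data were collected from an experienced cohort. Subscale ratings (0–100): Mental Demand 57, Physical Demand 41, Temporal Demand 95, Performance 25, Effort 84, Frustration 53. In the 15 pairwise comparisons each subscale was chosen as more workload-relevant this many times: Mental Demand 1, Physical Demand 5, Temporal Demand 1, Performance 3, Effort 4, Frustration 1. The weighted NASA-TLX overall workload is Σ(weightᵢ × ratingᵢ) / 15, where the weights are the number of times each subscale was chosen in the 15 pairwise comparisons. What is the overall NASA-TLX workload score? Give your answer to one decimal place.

The tallies are the weights (they sum to 15).
Weighted sum = 1·57 + 5·41 + 1·95 + 3·25 + 4·84 + 1·53
            = 57 + 205 + 95 + 75 + 336 + 53 = 821.
Overall workload = 821 / 15 = 54.7333 ≈ 54.7.

54.7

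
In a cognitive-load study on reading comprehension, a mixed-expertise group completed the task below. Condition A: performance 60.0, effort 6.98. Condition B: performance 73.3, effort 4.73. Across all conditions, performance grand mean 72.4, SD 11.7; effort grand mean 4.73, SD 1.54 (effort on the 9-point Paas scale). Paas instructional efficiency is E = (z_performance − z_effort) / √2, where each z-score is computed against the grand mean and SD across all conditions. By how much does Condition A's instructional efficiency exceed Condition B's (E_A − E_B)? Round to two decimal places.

-1.84

Condition A: z_P = (60.0 − 72.4)/11.7 = -1.0598; z_E = (6.98 − 4.73)/1.54 = 1.4610; E_A = (-1.0598 − 1.4610)/√2 = -1.7825.
Condition B: z_P = (73.3 − 72.4)/11.7 = 0.0769; z_E = (4.73 − 4.73)/1.54 = 0.0000; E_B = (0.0769 − 0.0000)/√2 = 0.0544.
E_A − E_B = -1.7825 − 0.0544 = -1.8369 ≈ -1.84.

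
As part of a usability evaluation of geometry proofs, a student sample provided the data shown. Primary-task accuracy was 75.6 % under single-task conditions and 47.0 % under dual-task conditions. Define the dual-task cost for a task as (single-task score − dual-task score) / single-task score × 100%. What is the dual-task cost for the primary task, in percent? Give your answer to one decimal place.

37.8

Cost = (75.6 − 47.0) / 75.6 × 100%
     = 28.6000 / 75.6 × 100% = 37.8307%.
≈ 37.8%.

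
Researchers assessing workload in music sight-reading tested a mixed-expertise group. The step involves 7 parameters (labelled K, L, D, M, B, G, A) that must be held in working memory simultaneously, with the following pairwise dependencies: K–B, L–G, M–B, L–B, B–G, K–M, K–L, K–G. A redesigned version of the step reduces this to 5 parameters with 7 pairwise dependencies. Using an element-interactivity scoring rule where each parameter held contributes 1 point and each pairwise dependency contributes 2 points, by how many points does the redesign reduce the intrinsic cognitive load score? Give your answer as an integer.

4

Original: 7 × 1 + 8 × 2 = 7 + 16 = 23.
Redesigned: 5 × 1 + 7 × 2 = 5 + 14 = 19.
Reduction = 23 − 19 = 4.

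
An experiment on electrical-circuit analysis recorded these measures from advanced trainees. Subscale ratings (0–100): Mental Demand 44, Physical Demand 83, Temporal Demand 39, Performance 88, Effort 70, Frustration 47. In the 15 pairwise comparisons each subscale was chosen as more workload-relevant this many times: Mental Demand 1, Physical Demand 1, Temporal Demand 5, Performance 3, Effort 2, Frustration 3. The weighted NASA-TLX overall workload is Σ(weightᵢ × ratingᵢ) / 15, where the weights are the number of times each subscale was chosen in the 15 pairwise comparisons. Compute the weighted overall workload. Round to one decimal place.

57.8

The tallies are the weights (they sum to 15).
Weighted sum = 1·44 + 1·83 + 5·39 + 3·88 + 2·70 + 3·47
            = 44 + 83 + 195 + 264 + 140 + 141 = 867.
Overall workload = 867 / 15 = 57.8000 ≈ 57.8.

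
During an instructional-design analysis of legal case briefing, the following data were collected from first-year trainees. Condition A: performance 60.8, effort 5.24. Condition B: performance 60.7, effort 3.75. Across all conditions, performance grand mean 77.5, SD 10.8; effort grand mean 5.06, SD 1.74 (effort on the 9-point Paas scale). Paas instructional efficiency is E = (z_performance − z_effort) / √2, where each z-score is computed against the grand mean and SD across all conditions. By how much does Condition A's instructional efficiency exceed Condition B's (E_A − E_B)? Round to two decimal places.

Condition A: z_P = (60.8 − 77.5)/10.8 = -1.5463; z_E = (5.24 − 5.06)/1.74 = 0.1034; E_A = (-1.5463 − 0.1034)/√2 = -1.1665.
Condition B: z_P = (60.7 − 77.5)/10.8 = -1.5556; z_E = (3.75 − 5.06)/1.74 = -0.7529; E_B = (-1.5556 − (-0.7529))/√2 = -0.5676.
E_A − E_B = -1.1665 − (-0.5676) = -0.5989 ≈ -0.60.

-0.60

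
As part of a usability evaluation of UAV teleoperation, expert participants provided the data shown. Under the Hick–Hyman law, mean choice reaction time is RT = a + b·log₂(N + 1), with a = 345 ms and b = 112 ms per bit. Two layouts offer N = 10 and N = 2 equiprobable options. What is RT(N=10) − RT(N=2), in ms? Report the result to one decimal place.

209.9

RT(10) = 345 + 112·log₂(11) = 345 + 112·3.4594 = 732.4528 ms.
RT(2) = 345 + 112·log₂(3) = 345 + 112·1.5850 = 522.5200 ms.
Difference = 732.4528 − 522.5200 = 209.9328 ≈ 209.9 ms.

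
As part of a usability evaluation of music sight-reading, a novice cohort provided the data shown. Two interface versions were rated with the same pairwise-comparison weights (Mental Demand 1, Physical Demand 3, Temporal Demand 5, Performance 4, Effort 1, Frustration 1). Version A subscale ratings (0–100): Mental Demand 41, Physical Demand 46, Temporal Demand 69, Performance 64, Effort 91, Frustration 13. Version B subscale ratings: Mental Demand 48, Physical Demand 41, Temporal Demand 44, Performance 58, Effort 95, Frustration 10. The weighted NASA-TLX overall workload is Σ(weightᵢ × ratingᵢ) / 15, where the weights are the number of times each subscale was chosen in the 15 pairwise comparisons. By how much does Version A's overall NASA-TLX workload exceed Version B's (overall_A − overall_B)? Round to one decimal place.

Version A weighted sum = 1·41 + 3·46 + 5·69 + 4·64 + 1·91 + 1·13 = 41 + 138 + 345 + 256 + 91 + 13 = 884; overall_A = 884/15 = 58.9333.
Version B weighted sum = 1·48 + 3·41 + 5·44 + 4·58 + 1·95 + 1·10 = 48 + 123 + 220 + 232 + 95 + 10 = 728; overall_B = 728/15 = 48.5333.
Difference = 58.9333 − 48.5333 = 10.4000 ≈ 10.4.

10.4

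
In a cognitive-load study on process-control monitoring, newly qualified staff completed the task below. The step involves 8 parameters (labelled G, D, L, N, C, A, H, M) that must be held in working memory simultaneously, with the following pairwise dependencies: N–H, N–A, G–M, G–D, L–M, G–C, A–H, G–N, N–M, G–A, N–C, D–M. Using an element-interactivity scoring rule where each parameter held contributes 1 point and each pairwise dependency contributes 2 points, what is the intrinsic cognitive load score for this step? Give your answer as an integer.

32

Count of parameters held simultaneously: 8.
Count of pairwise dependencies listed: 12.
Element contribution: 8 × 1 = 8.
Interaction contribution: 12 × 2 = 24.
Intrinsic load = 8 + 24 = 32.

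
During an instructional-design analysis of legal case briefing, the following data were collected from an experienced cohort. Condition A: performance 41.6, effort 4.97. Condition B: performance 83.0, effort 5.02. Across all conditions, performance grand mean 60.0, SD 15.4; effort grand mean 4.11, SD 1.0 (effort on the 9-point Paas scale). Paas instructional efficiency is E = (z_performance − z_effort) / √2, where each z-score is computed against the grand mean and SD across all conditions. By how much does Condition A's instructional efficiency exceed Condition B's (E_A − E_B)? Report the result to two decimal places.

-1.87

Condition A: z_P = (41.6 − 60.0)/15.4 = -1.1948; z_E = (4.97 − 4.11)/1.0 = 0.8600; E_A = (-1.1948 − 0.8600)/√2 = -1.4530.
Condition B: z_P = (83.0 − 60.0)/15.4 = 1.4935; z_E = (5.02 − 4.11)/1.0 = 0.9100; E_B = (1.4935 − 0.9100)/√2 = 0.4126.
E_A − E_B = -1.4530 − 0.4126 = -1.8656 ≈ -1.87.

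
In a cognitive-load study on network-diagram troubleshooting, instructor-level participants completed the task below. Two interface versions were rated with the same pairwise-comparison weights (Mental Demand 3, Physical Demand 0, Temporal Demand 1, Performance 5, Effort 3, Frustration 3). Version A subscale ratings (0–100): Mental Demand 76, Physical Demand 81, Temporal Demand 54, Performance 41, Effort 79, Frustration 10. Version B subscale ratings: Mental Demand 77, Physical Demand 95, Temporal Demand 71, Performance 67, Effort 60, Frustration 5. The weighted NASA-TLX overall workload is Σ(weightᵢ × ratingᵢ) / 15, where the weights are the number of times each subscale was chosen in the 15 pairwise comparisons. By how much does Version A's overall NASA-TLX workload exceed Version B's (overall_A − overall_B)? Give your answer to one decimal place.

-5.2

Version A weighted sum = 3·76 + 0·81 + 1·54 + 5·41 + 3·79 + 3·10 = 228 + 0 + 54 + 205 + 237 + 30 = 754; overall_A = 754/15 = 50.2667.
Version B weighted sum = 3·77 + 0·95 + 1·71 + 5·67 + 3·60 + 3·5 = 231 + 0 + 71 + 335 + 180 + 15 = 832; overall_B = 832/15 = 55.4667.
Difference = 50.2667 − 55.4667 = -5.2000 ≈ -5.2.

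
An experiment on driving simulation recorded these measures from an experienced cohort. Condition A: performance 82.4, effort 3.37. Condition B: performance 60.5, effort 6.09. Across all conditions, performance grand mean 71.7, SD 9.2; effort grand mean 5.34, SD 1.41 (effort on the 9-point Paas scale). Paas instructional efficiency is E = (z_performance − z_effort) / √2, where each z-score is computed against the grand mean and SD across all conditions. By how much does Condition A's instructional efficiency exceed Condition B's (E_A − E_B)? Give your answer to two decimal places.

Condition A: z_P = (82.4 − 71.7)/9.2 = 1.1630; z_E = (3.37 − 5.34)/1.41 = -1.3972; E_A = (1.1630 − (-1.3972))/√2 = 1.8103.
Condition B: z_P = (60.5 − 71.7)/9.2 = -1.2174; z_E = (6.09 − 5.34)/1.41 = 0.5319; E_B = (-1.2174 − 0.5319)/√2 = -1.2369.
E_A − E_B = 1.8103 − (-1.2369) = 3.0472 ≈ 3.05.

3.05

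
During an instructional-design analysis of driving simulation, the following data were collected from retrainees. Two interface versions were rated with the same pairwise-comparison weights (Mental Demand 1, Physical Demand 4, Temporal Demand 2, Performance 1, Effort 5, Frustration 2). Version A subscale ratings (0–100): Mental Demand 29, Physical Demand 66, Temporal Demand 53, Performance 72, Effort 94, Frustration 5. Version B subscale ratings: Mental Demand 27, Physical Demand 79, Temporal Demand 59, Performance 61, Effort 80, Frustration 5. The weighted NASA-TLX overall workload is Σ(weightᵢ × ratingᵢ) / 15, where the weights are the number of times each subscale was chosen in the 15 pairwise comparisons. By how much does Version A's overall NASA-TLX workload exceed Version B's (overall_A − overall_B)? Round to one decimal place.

Version A weighted sum = 1·29 + 4·66 + 2·53 + 1·72 + 5·94 + 2·5 = 29 + 264 + 106 + 72 + 470 + 10 = 951; overall_A = 951/15 = 63.4000.
Version B weighted sum = 1·27 + 4·79 + 2·59 + 1·61 + 5·80 + 2·5 = 27 + 316 + 118 + 61 + 400 + 10 = 932; overall_B = 932/15 = 62.1333.
Difference = 63.4000 − 62.1333 = 1.2667 ≈ 1.3.

1.3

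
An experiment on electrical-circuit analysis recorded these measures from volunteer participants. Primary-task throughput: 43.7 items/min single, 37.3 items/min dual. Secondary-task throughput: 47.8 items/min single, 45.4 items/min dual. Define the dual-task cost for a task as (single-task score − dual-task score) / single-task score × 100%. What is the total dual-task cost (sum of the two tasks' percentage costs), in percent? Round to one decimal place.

Primary cost = (43.7 − 37.3) / 43.7 × 100% = 14.6453%.
Secondary cost = (47.8 − 45.4) / 47.8 × 100% = 5.0209%.
Total = 14.6453% + 5.0209% = 19.6662% ≈ 19.7%.

19.7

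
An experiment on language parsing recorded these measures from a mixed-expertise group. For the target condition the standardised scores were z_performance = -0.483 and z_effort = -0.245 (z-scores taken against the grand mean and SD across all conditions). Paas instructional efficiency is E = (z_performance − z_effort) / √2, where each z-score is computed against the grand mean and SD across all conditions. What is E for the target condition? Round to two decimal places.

-0.17

z_P − z_E = -0.483 − (-0.245) = -0.2380.
E = -0.2380 / √2 = -0.2380 / 1.41421 = -0.1683 ≈ -0.17.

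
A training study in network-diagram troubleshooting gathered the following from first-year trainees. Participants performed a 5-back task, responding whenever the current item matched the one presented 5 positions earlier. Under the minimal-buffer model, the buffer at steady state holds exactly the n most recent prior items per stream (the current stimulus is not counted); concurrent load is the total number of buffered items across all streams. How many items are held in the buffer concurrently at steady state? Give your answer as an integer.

The buffer holds the 5 most recent prior items.
Steady-state concurrent load = 5 items.

5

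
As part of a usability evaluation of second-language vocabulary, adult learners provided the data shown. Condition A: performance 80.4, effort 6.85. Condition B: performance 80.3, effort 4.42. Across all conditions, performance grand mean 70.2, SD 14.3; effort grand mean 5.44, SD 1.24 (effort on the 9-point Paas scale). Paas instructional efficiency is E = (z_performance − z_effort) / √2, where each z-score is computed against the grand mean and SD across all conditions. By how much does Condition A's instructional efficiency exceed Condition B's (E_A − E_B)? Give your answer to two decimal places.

-1.38

Condition A: z_P = (80.4 − 70.2)/14.3 = 0.7133; z_E = (6.85 − 5.44)/1.24 = 1.1371; E_A = (0.7133 − 1.1371)/√2 = -0.2997.
Condition B: z_P = (80.3 − 70.2)/14.3 = 0.7063; z_E = (4.42 − 5.44)/1.24 = -0.8226; E_B = (0.7063 − (-0.8226))/√2 = 1.0811.
E_A − E_B = -0.2997 − 1.0811 = -1.3808 ≈ -1.38.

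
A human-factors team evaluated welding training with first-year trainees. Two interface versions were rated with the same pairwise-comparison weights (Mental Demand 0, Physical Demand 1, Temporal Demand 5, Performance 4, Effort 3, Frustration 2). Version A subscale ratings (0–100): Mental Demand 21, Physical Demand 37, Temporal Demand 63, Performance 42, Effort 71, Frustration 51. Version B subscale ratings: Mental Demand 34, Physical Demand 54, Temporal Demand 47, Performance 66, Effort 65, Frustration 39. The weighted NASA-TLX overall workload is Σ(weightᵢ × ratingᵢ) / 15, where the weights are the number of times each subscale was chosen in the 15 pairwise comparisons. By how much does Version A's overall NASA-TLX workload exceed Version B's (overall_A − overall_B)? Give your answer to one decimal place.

Version A weighted sum = 0·21 + 1·37 + 5·63 + 4·42 + 3·71 + 2·51 = 0 + 37 + 315 + 168 + 213 + 102 = 835; overall_A = 835/15 = 55.6667.
Version B weighted sum = 0·34 + 1·54 + 5·47 + 4·66 + 3·65 + 2·39 = 0 + 54 + 235 + 264 + 195 + 78 = 826; overall_B = 826/15 = 55.0667.
Difference = 55.6667 − 55.0667 = 0.6000 ≈ 0.6.

0.6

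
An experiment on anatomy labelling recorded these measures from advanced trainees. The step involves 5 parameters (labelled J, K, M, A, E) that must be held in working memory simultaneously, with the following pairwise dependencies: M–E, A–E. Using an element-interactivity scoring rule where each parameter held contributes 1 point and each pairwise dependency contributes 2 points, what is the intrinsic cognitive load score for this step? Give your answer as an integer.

Count of parameters held simultaneously: 5.
Count of pairwise dependencies listed: 2.
Element contribution: 5 × 1 = 5.
Interaction contribution: 2 × 2 = 4.
Intrinsic load = 5 + 4 = 9.

9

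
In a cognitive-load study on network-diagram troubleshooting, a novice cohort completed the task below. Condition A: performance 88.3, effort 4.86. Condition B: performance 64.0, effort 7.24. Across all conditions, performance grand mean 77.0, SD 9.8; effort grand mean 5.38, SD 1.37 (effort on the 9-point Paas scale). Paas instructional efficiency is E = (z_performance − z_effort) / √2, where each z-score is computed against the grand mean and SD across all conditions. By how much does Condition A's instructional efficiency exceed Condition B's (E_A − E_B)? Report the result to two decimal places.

Condition A: z_P = (88.3 − 77.0)/9.8 = 1.1531; z_E = (4.86 − 5.38)/1.37 = -0.3796; E_A = (1.1531 − (-0.3796))/√2 = 1.0838.
Condition B: z_P = (64.0 − 77.0)/9.8 = -1.3265; z_E = (7.24 − 5.38)/1.37 = 1.3577; E_B = (-1.3265 − 1.3577)/√2 = -1.8980.
E_A − E_B = 1.0838 − (-1.8980) = 2.9818 ≈ 2.98.

2.98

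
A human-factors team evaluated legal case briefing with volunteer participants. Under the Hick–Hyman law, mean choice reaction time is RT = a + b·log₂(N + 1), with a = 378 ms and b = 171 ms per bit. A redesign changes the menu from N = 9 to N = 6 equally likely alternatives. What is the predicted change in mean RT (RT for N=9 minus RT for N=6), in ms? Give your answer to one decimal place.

88.0

RT(9) = 378 + 171·log₂(10) = 378 + 171·3.3219 = 946.0449 ms.
RT(6) = 378 + 171·log₂(7) = 378 + 171·2.8074 = 858.0654 ms.
Difference = 946.0449 − 858.0654 = 87.9795 ≈ 88.0 ms.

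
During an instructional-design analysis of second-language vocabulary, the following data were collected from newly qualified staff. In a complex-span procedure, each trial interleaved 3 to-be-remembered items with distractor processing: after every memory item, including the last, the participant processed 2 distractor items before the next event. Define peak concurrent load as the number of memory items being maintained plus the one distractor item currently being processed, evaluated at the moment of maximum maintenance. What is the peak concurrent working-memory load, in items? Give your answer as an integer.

Maintenance is greatest during the distractor(s) after memory item 3: all 3 memory items are being held.
One distractor item is concurrently being processed.
Peak concurrent load = 3 + 1 = 4 items.

4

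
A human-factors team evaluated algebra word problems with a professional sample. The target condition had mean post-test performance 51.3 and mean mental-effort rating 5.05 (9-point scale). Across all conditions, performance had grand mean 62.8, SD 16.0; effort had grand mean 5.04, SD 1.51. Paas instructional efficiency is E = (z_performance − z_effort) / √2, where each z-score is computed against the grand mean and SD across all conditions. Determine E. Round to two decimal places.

z_performance = (51.3 − 62.8) / 16.0 = -11.5000 / 16.0 = -0.7188.
z_effort = (5.05 − 5.04) / 1.51 = 0.0100 / 1.51 = 0.0066.
z_P − z_E = -0.7188 − 0.0066 = -0.7254.
E = -0.7254 / √2 = -0.7254 / 1.41421 = -0.5129 ≈ -0.51.

-0.51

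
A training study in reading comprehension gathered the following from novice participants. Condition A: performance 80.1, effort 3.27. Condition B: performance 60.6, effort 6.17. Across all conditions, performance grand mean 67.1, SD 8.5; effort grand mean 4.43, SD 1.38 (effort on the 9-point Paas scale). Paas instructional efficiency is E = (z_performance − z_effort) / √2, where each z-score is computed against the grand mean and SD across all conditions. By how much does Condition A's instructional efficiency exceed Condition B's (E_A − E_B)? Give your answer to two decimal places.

3.11

Condition A: z_P = (80.1 − 67.1)/8.5 = 1.5294; z_E = (3.27 − 4.43)/1.38 = -0.8406; E_A = (1.5294 − (-0.8406))/√2 = 1.6758.
Condition B: z_P = (60.6 − 67.1)/8.5 = -0.7647; z_E = (6.17 − 4.43)/1.38 = 1.2609; E_B = (-0.7647 − 1.2609)/√2 = -1.4323.
E_A − E_B = 1.6758 − (-1.4323) = 3.1081 ≈ 3.11.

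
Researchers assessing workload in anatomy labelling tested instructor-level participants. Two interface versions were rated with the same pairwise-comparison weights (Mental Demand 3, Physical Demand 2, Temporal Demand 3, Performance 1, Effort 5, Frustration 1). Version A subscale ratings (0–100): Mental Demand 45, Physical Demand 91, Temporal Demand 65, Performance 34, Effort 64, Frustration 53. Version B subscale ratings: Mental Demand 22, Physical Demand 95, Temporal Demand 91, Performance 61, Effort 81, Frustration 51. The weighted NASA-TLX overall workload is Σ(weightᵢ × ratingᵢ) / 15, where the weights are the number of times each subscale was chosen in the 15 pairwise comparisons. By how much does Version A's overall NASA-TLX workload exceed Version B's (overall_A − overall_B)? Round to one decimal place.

Version A weighted sum = 3·45 + 2·91 + 3·65 + 1·34 + 5·64 + 1·53 = 135 + 182 + 195 + 34 + 320 + 53 = 919; overall_A = 919/15 = 61.2667.
Version B weighted sum = 3·22 + 2·95 + 3·91 + 1·61 + 5·81 + 1·51 = 66 + 190 + 273 + 61 + 405 + 51 = 1046; overall_B = 1046/15 = 69.7333.
Difference = 61.2667 − 69.7333 = -8.4666 ≈ -8.5.

-8.5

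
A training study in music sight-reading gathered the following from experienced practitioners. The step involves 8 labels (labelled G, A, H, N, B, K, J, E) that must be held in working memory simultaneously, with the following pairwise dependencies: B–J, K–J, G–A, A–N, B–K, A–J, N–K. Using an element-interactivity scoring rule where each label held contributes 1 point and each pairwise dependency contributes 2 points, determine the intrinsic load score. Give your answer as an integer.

Count of labels held simultaneously: 8.
Count of pairwise dependencies listed: 7.
Element contribution: 8 × 1 = 8.
Interaction contribution: 7 × 2 = 14.
Intrinsic load = 8 + 14 = 22.

22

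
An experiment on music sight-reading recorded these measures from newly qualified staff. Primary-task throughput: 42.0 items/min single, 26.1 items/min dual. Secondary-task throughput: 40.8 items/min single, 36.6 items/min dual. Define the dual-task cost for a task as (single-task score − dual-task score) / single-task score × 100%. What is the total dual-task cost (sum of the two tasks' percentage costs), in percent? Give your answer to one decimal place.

Primary cost = (42.0 − 26.1) / 42.0 × 100% = 37.8571%.
Secondary cost = (40.8 − 36.6) / 40.8 × 100% = 10.2941%.
Total = 37.8571% + 10.2941% = 48.1512% ≈ 48.2%.

48.2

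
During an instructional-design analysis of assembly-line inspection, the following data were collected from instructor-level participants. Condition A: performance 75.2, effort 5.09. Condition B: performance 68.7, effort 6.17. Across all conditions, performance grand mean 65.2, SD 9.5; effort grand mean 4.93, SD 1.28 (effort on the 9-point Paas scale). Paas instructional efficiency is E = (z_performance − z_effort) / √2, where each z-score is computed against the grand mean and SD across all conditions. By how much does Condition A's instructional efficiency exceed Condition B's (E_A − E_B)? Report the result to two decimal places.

1.08

Condition A: z_P = (75.2 − 65.2)/9.5 = 1.0526; z_E = (5.09 − 4.93)/1.28 = 0.1250; E_A = (1.0526 − 0.1250)/√2 = 0.6559.
Condition B: z_P = (68.7 − 65.2)/9.5 = 0.3684; z_E = (6.17 − 4.93)/1.28 = 0.9688; E_B = (0.3684 − 0.9688)/√2 = -0.4245.
E_A − E_B = 0.6559 − (-0.4245) = 1.0804 ≈ 1.08.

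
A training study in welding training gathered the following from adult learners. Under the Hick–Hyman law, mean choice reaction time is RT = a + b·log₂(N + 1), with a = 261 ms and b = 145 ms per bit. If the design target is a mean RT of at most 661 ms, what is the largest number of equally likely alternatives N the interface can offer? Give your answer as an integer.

Set 261 + 145·log₂(N + 1) ≤ 661.
log₂(N + 1) ≤ (661 − 261) / 145 = 2.7586.
N + 1 ≤ 2^2.7586 = 6.7674.
N ≤ 5.7674, so the largest integer N is 5.

5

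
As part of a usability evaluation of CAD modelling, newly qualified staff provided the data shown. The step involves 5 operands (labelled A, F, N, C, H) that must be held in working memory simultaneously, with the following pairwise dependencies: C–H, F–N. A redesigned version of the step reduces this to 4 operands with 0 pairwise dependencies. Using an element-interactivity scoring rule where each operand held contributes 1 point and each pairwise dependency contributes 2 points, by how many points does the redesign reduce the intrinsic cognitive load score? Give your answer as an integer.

Original: 5 × 1 + 2 × 2 = 5 + 4 = 9.
Redesigned: 4 × 1 + 0 × 2 = 4 + 0 = 4.
Reduction = 9 − 4 = 5.

5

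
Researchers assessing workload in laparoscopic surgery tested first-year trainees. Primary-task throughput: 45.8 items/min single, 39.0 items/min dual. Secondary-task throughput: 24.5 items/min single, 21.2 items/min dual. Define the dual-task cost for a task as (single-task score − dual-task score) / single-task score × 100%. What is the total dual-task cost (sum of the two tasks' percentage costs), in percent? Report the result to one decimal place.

28.3

Primary cost = (45.8 − 39.0) / 45.8 × 100% = 14.8472%.
Secondary cost = (24.5 − 21.2) / 24.5 × 100% = 13.4694%.
Total = 14.8472% + 13.4694% = 28.3166% ≈ 28.3%.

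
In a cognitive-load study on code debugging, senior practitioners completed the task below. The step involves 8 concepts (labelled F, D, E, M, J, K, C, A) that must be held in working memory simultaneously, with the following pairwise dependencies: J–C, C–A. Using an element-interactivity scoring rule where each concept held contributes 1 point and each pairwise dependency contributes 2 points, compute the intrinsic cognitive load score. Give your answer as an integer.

12

Count of concepts held simultaneously: 8.
Count of pairwise dependencies listed: 2.
Element contribution: 8 × 1 = 8.
Interaction contribution: 2 × 2 = 4.
Intrinsic load = 8 + 4 = 12.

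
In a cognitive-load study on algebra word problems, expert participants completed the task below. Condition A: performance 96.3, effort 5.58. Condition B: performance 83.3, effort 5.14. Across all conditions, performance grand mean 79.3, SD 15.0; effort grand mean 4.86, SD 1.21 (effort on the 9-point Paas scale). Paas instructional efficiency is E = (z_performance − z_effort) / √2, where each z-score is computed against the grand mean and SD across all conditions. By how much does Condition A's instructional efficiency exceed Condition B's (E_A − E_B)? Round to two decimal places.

0.36

Condition A: z_P = (96.3 − 79.3)/15.0 = 1.1333; z_E = (5.58 − 4.86)/1.21 = 0.5950; E_A = (1.1333 − 0.5950)/√2 = 0.3806.
Condition B: z_P = (83.3 − 79.3)/15.0 = 0.2667; z_E = (5.14 − 4.86)/1.21 = 0.2314; E_B = (0.2667 − 0.2314)/√2 = 0.0250.
E_A − E_B = 0.3806 − 0.0250 = 0.3556 ≈ 0.36.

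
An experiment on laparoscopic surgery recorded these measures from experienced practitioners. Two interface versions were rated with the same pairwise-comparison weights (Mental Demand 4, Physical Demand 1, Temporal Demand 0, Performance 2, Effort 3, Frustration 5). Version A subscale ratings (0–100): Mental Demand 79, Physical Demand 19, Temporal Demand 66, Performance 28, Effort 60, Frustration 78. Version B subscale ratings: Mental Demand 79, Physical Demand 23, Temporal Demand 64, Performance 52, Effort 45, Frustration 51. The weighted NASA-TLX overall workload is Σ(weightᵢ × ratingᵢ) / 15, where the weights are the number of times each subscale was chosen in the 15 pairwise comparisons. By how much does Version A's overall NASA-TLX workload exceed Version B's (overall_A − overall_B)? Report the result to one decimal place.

8.5

Version A weighted sum = 4·79 + 1·19 + 0·66 + 2·28 + 3·60 + 5·78 = 316 + 19 + 0 + 56 + 180 + 390 = 961; overall_A = 961/15 = 64.0667.
Version B weighted sum = 4·79 + 1·23 + 0·64 + 2·52 + 3·45 + 5·51 = 316 + 23 + 0 + 104 + 135 + 255 = 833; overall_B = 833/15 = 55.5333.
Difference = 64.0667 − 55.5333 = 8.5334 ≈ 8.5.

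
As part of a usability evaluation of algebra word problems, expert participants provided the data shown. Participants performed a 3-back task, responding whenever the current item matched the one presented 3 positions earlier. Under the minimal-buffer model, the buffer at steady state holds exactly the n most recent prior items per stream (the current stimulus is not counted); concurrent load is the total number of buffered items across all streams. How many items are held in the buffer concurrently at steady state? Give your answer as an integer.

3

The buffer holds the 3 most recent prior items.
Steady-state concurrent load = 3 items.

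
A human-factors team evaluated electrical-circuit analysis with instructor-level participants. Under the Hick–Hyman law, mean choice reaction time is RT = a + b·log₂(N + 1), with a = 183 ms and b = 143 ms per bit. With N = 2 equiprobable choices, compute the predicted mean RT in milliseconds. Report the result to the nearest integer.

410

log₂(2 + 1) = log₂(3) = 1.5850.
RT = 183 + 143 × 1.5850 = 183 + 226.6550 = 409.6550 ms.
≈ 410 ms.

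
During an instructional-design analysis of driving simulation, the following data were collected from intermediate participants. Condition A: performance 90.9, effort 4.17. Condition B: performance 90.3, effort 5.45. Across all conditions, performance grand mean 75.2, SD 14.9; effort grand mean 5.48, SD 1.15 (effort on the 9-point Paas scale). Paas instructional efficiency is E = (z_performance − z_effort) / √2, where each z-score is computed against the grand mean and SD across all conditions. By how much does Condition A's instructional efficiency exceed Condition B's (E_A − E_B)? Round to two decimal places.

Condition A: z_P = (90.9 − 75.2)/14.9 = 1.0537; z_E = (4.17 − 5.48)/1.15 = -1.1391; E_A = (1.0537 − (-1.1391))/√2 = 1.5505.
Condition B: z_P = (90.3 − 75.2)/14.9 = 1.0134; z_E = (5.45 − 5.48)/1.15 = -0.0261; E_B = (1.0134 − (-0.0261))/√2 = 0.7350.
E_A − E_B = 1.5505 − 0.7350 = 0.8155 ≈ 0.82.

0.82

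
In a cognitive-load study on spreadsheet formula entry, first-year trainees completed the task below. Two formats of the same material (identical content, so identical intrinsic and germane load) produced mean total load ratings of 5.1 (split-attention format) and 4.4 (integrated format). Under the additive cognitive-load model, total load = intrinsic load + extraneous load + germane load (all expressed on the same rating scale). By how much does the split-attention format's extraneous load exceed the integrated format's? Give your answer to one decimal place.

0.7

Intrinsic and germane load are equal across formats, so the difference in total load equals the difference in extraneous load.
Extraneous-load difference = 5.1 − 4.4 = 0.7.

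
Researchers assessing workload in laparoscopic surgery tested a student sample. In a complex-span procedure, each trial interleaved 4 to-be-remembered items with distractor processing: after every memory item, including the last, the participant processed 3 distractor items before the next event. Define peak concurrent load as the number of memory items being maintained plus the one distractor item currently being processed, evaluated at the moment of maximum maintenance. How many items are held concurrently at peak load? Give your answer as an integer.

5

Maintenance is greatest during the distractor(s) after memory item 4: all 4 memory items are being held.
One distractor item is concurrently being processed.
Peak concurrent load = 4 + 1 = 5 items.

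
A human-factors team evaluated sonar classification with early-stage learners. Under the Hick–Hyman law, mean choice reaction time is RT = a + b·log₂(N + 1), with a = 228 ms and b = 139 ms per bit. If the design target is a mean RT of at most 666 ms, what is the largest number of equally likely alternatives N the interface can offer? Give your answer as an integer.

7

Set 228 + 139·log₂(N + 1) ≤ 666.
log₂(N + 1) ≤ (666 − 228) / 139 = 3.1511.
N + 1 ≤ 2^3.1511 = 8.8833.
N ≤ 7.8833, so the largest integer N is 7.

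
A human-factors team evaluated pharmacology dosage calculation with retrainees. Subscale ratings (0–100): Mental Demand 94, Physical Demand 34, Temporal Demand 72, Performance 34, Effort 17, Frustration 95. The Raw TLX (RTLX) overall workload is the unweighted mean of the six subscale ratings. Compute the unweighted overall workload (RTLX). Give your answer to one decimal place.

57.7

Sum of ratings = 94 + 34 + 72 + 34 + 17 + 95 = 346.
RTLX = 346 / 6 = 57.6667 ≈ 57.7.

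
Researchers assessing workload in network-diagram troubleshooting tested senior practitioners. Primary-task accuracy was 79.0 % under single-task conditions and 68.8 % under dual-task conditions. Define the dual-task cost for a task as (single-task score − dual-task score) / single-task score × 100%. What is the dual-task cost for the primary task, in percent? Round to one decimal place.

12.9

Cost = (79.0 − 68.8) / 79.0 × 100%
     = 10.2000 / 79.0 × 100% = 12.9114%.
≈ 12.9%.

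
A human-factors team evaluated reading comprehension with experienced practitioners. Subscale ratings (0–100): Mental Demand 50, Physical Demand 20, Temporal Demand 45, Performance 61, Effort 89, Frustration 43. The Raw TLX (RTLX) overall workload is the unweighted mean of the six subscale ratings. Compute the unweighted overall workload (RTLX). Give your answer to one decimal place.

51.3

Sum of ratings = 50 + 20 + 45 + 61 + 89 + 43 = 308.
RTLX = 308 / 6 = 51.3333 ≈ 51.3.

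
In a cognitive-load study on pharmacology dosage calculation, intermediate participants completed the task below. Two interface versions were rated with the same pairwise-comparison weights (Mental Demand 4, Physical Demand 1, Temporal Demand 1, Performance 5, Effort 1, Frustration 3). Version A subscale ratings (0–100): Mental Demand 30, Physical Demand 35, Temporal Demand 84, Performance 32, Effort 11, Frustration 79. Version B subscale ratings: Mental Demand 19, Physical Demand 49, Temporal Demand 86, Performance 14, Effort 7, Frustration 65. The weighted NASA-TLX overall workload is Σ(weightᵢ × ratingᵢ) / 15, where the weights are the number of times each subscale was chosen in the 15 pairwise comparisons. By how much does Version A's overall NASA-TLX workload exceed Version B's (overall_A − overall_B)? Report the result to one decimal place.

10.9

Version A weighted sum = 4·30 + 1·35 + 1·84 + 5·32 + 1·11 + 3·79 = 120 + 35 + 84 + 160 + 11 + 237 = 647; overall_A = 647/15 = 43.1333.
Version B weighted sum = 4·19 + 1·49 + 1·86 + 5·14 + 1·7 + 3·65 = 76 + 49 + 86 + 70 + 7 + 195 = 483; overall_B = 483/15 = 32.2000.
Difference = 43.1333 − 32.2000 = 10.9333 ≈ 10.9.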